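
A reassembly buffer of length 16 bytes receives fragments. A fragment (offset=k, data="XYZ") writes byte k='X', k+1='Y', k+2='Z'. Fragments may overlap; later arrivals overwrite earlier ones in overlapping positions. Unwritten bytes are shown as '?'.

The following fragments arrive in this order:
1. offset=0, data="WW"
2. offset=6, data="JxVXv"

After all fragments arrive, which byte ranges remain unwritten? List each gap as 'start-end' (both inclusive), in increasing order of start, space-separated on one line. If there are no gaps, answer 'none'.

Answer: 2-5 11-15

Derivation:
Fragment 1: offset=0 len=2
Fragment 2: offset=6 len=5
Gaps: 2-5 11-15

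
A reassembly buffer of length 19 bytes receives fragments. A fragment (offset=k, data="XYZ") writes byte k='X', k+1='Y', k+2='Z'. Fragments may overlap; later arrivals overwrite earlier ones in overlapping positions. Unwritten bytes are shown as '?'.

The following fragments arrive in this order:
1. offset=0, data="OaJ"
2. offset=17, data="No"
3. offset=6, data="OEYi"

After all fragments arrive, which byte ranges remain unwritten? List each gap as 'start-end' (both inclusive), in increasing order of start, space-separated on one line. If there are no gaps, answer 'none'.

Answer: 3-5 10-16

Derivation:
Fragment 1: offset=0 len=3
Fragment 2: offset=17 len=2
Fragment 3: offset=6 len=4
Gaps: 3-5 10-16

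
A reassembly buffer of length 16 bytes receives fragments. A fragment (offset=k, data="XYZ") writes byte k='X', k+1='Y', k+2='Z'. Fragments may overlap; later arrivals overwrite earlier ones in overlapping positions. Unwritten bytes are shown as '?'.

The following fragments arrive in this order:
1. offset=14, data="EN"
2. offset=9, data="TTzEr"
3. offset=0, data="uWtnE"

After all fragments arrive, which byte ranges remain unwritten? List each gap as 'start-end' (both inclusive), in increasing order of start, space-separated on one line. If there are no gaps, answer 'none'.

Answer: 5-8

Derivation:
Fragment 1: offset=14 len=2
Fragment 2: offset=9 len=5
Fragment 3: offset=0 len=5
Gaps: 5-8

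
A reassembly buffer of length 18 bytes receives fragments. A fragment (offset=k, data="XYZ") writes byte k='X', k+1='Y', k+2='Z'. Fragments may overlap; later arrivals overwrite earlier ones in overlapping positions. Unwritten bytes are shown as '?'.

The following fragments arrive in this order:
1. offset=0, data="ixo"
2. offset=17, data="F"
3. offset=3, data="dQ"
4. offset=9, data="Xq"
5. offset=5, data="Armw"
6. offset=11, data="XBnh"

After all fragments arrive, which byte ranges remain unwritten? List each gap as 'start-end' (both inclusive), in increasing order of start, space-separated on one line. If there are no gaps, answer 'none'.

Answer: 15-16

Derivation:
Fragment 1: offset=0 len=3
Fragment 2: offset=17 len=1
Fragment 3: offset=3 len=2
Fragment 4: offset=9 len=2
Fragment 5: offset=5 len=4
Fragment 6: offset=11 len=4
Gaps: 15-16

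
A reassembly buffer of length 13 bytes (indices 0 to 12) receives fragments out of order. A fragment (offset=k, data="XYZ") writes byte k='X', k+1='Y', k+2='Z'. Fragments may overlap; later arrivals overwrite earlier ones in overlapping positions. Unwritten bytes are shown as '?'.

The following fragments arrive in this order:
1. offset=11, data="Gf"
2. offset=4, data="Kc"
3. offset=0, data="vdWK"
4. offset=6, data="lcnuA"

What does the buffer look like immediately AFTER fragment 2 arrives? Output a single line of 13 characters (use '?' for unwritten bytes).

Fragment 1: offset=11 data="Gf" -> buffer=???????????Gf
Fragment 2: offset=4 data="Kc" -> buffer=????Kc?????Gf

Answer: ????Kc?????Gf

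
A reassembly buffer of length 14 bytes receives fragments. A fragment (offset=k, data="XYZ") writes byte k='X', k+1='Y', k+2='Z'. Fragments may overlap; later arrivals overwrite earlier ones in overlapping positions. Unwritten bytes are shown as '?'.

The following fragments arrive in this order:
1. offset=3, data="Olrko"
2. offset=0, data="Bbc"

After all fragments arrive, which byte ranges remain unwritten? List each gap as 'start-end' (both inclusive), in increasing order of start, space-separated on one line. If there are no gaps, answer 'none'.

Answer: 8-13

Derivation:
Fragment 1: offset=3 len=5
Fragment 2: offset=0 len=3
Gaps: 8-13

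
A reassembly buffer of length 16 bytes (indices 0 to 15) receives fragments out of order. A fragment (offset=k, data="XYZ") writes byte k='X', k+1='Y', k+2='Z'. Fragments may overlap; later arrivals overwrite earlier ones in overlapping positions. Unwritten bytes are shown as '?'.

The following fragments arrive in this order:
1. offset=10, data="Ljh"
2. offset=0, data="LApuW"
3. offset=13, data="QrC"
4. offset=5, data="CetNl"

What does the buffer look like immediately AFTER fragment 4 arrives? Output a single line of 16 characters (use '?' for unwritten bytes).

Fragment 1: offset=10 data="Ljh" -> buffer=??????????Ljh???
Fragment 2: offset=0 data="LApuW" -> buffer=LApuW?????Ljh???
Fragment 3: offset=13 data="QrC" -> buffer=LApuW?????LjhQrC
Fragment 4: offset=5 data="CetNl" -> buffer=LApuWCetNlLjhQrC

Answer: LApuWCetNlLjhQrC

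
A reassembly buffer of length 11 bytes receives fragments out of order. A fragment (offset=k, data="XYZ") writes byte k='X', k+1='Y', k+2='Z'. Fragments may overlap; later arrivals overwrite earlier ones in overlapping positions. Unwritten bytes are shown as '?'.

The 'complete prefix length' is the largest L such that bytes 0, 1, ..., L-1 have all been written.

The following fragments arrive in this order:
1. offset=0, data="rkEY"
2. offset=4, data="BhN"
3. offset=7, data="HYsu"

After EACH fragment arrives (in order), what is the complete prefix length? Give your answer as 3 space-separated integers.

Fragment 1: offset=0 data="rkEY" -> buffer=rkEY??????? -> prefix_len=4
Fragment 2: offset=4 data="BhN" -> buffer=rkEYBhN???? -> prefix_len=7
Fragment 3: offset=7 data="HYsu" -> buffer=rkEYBhNHYsu -> prefix_len=11

Answer: 4 7 11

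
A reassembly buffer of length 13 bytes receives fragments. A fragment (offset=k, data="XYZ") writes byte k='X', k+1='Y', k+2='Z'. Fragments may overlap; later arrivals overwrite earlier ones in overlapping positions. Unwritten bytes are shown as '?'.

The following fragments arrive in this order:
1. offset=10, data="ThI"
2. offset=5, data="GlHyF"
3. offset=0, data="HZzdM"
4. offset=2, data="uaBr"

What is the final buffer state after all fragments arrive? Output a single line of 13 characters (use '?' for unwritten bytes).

Answer: HZuaBrlHyFThI

Derivation:
Fragment 1: offset=10 data="ThI" -> buffer=??????????ThI
Fragment 2: offset=5 data="GlHyF" -> buffer=?????GlHyFThI
Fragment 3: offset=0 data="HZzdM" -> buffer=HZzdMGlHyFThI
Fragment 4: offset=2 data="uaBr" -> buffer=HZuaBrlHyFThI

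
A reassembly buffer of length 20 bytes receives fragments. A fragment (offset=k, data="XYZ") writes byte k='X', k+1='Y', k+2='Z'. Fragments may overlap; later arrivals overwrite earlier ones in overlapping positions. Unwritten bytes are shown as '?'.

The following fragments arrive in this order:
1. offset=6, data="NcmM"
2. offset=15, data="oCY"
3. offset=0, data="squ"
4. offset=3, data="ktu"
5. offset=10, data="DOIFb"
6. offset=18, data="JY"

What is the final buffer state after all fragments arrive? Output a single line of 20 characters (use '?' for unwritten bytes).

Answer: squktuNcmMDOIFboCYJY

Derivation:
Fragment 1: offset=6 data="NcmM" -> buffer=??????NcmM??????????
Fragment 2: offset=15 data="oCY" -> buffer=??????NcmM?????oCY??
Fragment 3: offset=0 data="squ" -> buffer=squ???NcmM?????oCY??
Fragment 4: offset=3 data="ktu" -> buffer=squktuNcmM?????oCY??
Fragment 5: offset=10 data="DOIFb" -> buffer=squktuNcmMDOIFboCY??
Fragment 6: offset=18 data="JY" -> buffer=squktuNcmMDOIFboCYJY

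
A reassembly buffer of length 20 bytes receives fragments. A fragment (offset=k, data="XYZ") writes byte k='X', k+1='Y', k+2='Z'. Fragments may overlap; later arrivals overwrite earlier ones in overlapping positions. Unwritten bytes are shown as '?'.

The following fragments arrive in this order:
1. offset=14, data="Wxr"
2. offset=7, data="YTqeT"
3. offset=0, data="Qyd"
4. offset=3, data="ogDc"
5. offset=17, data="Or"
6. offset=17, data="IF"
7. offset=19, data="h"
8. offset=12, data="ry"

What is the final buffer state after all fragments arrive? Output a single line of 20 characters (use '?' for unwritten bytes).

Fragment 1: offset=14 data="Wxr" -> buffer=??????????????Wxr???
Fragment 2: offset=7 data="YTqeT" -> buffer=???????YTqeT??Wxr???
Fragment 3: offset=0 data="Qyd" -> buffer=Qyd????YTqeT??Wxr???
Fragment 4: offset=3 data="ogDc" -> buffer=QydogDcYTqeT??Wxr???
Fragment 5: offset=17 data="Or" -> buffer=QydogDcYTqeT??WxrOr?
Fragment 6: offset=17 data="IF" -> buffer=QydogDcYTqeT??WxrIF?
Fragment 7: offset=19 data="h" -> buffer=QydogDcYTqeT??WxrIFh
Fragment 8: offset=12 data="ry" -> buffer=QydogDcYTqeTryWxrIFh

Answer: QydogDcYTqeTryWxrIFh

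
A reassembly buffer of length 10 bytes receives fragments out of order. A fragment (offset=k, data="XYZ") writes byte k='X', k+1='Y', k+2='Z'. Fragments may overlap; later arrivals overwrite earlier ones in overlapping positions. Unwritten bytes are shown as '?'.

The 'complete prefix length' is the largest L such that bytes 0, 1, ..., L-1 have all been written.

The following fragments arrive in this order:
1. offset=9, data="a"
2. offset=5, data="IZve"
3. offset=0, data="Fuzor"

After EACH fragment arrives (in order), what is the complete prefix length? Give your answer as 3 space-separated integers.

Answer: 0 0 10

Derivation:
Fragment 1: offset=9 data="a" -> buffer=?????????a -> prefix_len=0
Fragment 2: offset=5 data="IZve" -> buffer=?????IZvea -> prefix_len=0
Fragment 3: offset=0 data="Fuzor" -> buffer=FuzorIZvea -> prefix_len=10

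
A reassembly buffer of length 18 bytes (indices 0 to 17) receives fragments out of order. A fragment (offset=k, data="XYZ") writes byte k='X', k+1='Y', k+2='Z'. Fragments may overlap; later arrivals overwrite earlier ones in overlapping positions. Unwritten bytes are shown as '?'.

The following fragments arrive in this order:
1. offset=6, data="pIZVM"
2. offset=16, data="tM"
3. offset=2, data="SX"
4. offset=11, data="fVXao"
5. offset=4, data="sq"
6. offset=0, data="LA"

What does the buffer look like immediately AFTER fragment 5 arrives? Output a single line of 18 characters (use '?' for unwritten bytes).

Answer: ??SXsqpIZVMfVXaotM

Derivation:
Fragment 1: offset=6 data="pIZVM" -> buffer=??????pIZVM???????
Fragment 2: offset=16 data="tM" -> buffer=??????pIZVM?????tM
Fragment 3: offset=2 data="SX" -> buffer=??SX??pIZVM?????tM
Fragment 4: offset=11 data="fVXao" -> buffer=??SX??pIZVMfVXaotM
Fragment 5: offset=4 data="sq" -> buffer=??SXsqpIZVMfVXaotM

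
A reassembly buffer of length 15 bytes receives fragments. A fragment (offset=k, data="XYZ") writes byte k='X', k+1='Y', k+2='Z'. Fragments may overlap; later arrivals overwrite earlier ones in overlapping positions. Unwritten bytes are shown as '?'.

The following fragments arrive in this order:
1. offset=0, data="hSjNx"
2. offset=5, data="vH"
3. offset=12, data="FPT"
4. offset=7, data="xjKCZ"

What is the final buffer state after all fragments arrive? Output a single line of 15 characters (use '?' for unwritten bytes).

Answer: hSjNxvHxjKCZFPT

Derivation:
Fragment 1: offset=0 data="hSjNx" -> buffer=hSjNx??????????
Fragment 2: offset=5 data="vH" -> buffer=hSjNxvH????????
Fragment 3: offset=12 data="FPT" -> buffer=hSjNxvH?????FPT
Fragment 4: offset=7 data="xjKCZ" -> buffer=hSjNxvHxjKCZFPT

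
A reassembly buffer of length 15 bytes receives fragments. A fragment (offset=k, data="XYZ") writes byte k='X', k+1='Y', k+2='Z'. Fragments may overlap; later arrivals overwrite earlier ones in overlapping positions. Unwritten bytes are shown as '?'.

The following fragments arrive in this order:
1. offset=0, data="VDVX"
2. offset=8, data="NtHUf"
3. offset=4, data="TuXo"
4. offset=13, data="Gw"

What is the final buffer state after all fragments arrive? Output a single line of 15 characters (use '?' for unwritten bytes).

Answer: VDVXTuXoNtHUfGw

Derivation:
Fragment 1: offset=0 data="VDVX" -> buffer=VDVX???????????
Fragment 2: offset=8 data="NtHUf" -> buffer=VDVX????NtHUf??
Fragment 3: offset=4 data="TuXo" -> buffer=VDVXTuXoNtHUf??
Fragment 4: offset=13 data="Gw" -> buffer=VDVXTuXoNtHUfGw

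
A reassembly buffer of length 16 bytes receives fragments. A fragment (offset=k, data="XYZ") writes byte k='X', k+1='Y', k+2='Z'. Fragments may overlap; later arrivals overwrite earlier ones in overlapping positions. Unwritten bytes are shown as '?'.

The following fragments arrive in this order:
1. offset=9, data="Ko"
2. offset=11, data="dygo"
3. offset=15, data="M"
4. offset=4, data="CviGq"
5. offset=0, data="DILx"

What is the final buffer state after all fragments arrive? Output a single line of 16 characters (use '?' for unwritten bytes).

Answer: DILxCviGqKodygoM

Derivation:
Fragment 1: offset=9 data="Ko" -> buffer=?????????Ko?????
Fragment 2: offset=11 data="dygo" -> buffer=?????????Kodygo?
Fragment 3: offset=15 data="M" -> buffer=?????????KodygoM
Fragment 4: offset=4 data="CviGq" -> buffer=????CviGqKodygoM
Fragment 5: offset=0 data="DILx" -> buffer=DILxCviGqKodygoM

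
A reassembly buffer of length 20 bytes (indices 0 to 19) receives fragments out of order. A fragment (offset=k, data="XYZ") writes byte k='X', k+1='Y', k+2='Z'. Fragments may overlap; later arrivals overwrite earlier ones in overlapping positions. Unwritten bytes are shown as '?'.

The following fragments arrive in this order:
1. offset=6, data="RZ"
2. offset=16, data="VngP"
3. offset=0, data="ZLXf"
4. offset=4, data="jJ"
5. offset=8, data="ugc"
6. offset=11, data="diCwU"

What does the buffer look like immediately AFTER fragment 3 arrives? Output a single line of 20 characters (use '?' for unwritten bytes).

Fragment 1: offset=6 data="RZ" -> buffer=??????RZ????????????
Fragment 2: offset=16 data="VngP" -> buffer=??????RZ????????VngP
Fragment 3: offset=0 data="ZLXf" -> buffer=ZLXf??RZ????????VngP

Answer: ZLXf??RZ????????VngP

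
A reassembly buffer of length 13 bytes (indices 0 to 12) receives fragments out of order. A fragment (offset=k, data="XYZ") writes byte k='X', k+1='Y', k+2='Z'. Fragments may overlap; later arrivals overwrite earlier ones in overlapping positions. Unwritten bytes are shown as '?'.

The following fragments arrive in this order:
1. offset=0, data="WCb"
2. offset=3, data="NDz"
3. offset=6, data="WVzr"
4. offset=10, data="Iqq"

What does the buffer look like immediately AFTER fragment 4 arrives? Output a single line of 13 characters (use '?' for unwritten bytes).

Fragment 1: offset=0 data="WCb" -> buffer=WCb??????????
Fragment 2: offset=3 data="NDz" -> buffer=WCbNDz???????
Fragment 3: offset=6 data="WVzr" -> buffer=WCbNDzWVzr???
Fragment 4: offset=10 data="Iqq" -> buffer=WCbNDzWVzrIqq

Answer: WCbNDzWVzrIqq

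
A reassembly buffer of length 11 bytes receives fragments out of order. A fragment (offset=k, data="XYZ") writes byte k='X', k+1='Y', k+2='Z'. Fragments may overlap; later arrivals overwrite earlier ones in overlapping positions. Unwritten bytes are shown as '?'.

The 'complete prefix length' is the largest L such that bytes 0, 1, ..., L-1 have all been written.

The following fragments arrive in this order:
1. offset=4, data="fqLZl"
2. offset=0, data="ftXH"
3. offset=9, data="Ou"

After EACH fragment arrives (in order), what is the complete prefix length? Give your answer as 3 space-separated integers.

Answer: 0 9 11

Derivation:
Fragment 1: offset=4 data="fqLZl" -> buffer=????fqLZl?? -> prefix_len=0
Fragment 2: offset=0 data="ftXH" -> buffer=ftXHfqLZl?? -> prefix_len=9
Fragment 3: offset=9 data="Ou" -> buffer=ftXHfqLZlOu -> prefix_len=11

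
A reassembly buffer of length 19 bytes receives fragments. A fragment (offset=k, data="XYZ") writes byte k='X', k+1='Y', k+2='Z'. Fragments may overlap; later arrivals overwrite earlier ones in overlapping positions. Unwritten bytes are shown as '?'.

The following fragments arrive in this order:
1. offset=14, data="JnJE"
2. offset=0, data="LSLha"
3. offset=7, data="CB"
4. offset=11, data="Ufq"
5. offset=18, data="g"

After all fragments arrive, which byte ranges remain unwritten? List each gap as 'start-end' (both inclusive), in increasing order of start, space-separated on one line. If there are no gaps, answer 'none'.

Fragment 1: offset=14 len=4
Fragment 2: offset=0 len=5
Fragment 3: offset=7 len=2
Fragment 4: offset=11 len=3
Fragment 5: offset=18 len=1
Gaps: 5-6 9-10

Answer: 5-6 9-10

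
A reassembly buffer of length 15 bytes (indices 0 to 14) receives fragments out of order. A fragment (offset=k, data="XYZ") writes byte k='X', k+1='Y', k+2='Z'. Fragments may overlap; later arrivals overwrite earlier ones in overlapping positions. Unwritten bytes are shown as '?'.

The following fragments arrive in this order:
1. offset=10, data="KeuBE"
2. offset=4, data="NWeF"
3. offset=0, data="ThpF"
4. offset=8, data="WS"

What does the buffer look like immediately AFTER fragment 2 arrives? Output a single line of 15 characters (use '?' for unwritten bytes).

Fragment 1: offset=10 data="KeuBE" -> buffer=??????????KeuBE
Fragment 2: offset=4 data="NWeF" -> buffer=????NWeF??KeuBE

Answer: ????NWeF??KeuBE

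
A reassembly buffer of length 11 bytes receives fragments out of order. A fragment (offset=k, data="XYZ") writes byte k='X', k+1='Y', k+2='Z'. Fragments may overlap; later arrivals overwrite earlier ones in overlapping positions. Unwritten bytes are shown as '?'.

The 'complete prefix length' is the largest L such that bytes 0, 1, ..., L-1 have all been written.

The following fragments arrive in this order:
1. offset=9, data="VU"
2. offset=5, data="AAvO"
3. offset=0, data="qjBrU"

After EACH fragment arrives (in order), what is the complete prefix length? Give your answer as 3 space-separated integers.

Fragment 1: offset=9 data="VU" -> buffer=?????????VU -> prefix_len=0
Fragment 2: offset=5 data="AAvO" -> buffer=?????AAvOVU -> prefix_len=0
Fragment 3: offset=0 data="qjBrU" -> buffer=qjBrUAAvOVU -> prefix_len=11

Answer: 0 0 11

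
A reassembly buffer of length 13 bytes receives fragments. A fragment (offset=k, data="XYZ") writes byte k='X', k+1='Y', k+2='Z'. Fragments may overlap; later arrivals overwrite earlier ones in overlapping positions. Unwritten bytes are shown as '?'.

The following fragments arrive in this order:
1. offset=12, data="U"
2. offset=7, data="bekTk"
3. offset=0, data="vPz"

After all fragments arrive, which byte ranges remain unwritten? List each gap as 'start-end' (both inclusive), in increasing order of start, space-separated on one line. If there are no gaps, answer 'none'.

Fragment 1: offset=12 len=1
Fragment 2: offset=7 len=5
Fragment 3: offset=0 len=3
Gaps: 3-6

Answer: 3-6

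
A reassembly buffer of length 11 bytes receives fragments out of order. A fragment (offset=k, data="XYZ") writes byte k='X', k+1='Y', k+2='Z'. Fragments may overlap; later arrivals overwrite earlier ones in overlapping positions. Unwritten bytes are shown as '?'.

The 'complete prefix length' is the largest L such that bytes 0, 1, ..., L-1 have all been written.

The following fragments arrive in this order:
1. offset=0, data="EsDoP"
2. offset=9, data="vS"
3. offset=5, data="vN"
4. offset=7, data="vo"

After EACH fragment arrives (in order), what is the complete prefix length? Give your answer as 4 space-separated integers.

Answer: 5 5 7 11

Derivation:
Fragment 1: offset=0 data="EsDoP" -> buffer=EsDoP?????? -> prefix_len=5
Fragment 2: offset=9 data="vS" -> buffer=EsDoP????vS -> prefix_len=5
Fragment 3: offset=5 data="vN" -> buffer=EsDoPvN??vS -> prefix_len=7
Fragment 4: offset=7 data="vo" -> buffer=EsDoPvNvovS -> prefix_len=11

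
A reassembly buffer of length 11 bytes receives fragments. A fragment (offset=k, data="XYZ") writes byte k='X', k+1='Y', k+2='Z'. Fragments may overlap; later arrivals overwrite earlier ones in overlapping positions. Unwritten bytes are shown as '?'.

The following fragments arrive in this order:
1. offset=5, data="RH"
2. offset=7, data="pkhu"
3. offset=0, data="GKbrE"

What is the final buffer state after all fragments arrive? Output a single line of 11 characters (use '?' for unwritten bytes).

Answer: GKbrERHpkhu

Derivation:
Fragment 1: offset=5 data="RH" -> buffer=?????RH????
Fragment 2: offset=7 data="pkhu" -> buffer=?????RHpkhu
Fragment 3: offset=0 data="GKbrE" -> buffer=GKbrERHpkhu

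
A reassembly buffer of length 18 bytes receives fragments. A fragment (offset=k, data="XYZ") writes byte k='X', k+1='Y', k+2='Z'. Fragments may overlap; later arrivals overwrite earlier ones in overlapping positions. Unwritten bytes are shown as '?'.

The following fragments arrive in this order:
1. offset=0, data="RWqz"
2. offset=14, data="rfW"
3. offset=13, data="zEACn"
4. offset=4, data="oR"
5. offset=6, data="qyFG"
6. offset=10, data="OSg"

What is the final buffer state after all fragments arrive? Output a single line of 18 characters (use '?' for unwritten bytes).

Answer: RWqzoRqyFGOSgzEACn

Derivation:
Fragment 1: offset=0 data="RWqz" -> buffer=RWqz??????????????
Fragment 2: offset=14 data="rfW" -> buffer=RWqz??????????rfW?
Fragment 3: offset=13 data="zEACn" -> buffer=RWqz?????????zEACn
Fragment 4: offset=4 data="oR" -> buffer=RWqzoR???????zEACn
Fragment 5: offset=6 data="qyFG" -> buffer=RWqzoRqyFG???zEACn
Fragment 6: offset=10 data="OSg" -> buffer=RWqzoRqyFGOSgzEACn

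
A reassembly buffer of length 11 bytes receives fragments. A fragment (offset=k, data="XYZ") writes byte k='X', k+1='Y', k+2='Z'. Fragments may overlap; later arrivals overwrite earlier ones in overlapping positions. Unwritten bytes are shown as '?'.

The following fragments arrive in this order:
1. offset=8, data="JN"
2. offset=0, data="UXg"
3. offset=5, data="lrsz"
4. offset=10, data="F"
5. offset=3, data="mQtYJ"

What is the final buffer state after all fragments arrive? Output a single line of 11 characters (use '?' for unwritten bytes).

Fragment 1: offset=8 data="JN" -> buffer=????????JN?
Fragment 2: offset=0 data="UXg" -> buffer=UXg?????JN?
Fragment 3: offset=5 data="lrsz" -> buffer=UXg??lrszN?
Fragment 4: offset=10 data="F" -> buffer=UXg??lrszNF
Fragment 5: offset=3 data="mQtYJ" -> buffer=UXgmQtYJzNF

Answer: UXgmQtYJzNF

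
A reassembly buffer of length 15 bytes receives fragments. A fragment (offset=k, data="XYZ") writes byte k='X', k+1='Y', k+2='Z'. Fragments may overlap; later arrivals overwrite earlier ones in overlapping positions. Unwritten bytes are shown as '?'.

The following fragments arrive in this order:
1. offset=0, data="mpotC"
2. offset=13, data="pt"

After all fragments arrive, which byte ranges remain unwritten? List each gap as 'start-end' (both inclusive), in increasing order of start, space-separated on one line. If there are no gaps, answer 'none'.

Answer: 5-12

Derivation:
Fragment 1: offset=0 len=5
Fragment 2: offset=13 len=2
Gaps: 5-12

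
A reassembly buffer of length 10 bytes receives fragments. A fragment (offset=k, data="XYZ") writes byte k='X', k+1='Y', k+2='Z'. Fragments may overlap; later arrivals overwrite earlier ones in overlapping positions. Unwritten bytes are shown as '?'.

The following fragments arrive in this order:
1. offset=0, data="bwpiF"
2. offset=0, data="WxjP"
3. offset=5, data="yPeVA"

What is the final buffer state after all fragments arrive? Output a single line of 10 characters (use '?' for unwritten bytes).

Fragment 1: offset=0 data="bwpiF" -> buffer=bwpiF?????
Fragment 2: offset=0 data="WxjP" -> buffer=WxjPF?????
Fragment 3: offset=5 data="yPeVA" -> buffer=WxjPFyPeVA

Answer: WxjPFyPeVA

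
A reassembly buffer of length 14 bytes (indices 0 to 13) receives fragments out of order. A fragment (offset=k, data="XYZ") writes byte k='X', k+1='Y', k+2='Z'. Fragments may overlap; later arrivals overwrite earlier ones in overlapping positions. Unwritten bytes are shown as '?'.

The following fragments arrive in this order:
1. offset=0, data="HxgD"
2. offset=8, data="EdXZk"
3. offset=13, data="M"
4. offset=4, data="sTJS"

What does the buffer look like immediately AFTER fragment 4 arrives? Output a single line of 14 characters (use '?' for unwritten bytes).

Answer: HxgDsTJSEdXZkM

Derivation:
Fragment 1: offset=0 data="HxgD" -> buffer=HxgD??????????
Fragment 2: offset=8 data="EdXZk" -> buffer=HxgD????EdXZk?
Fragment 3: offset=13 data="M" -> buffer=HxgD????EdXZkM
Fragment 4: offset=4 data="sTJS" -> buffer=HxgDsTJSEdXZkM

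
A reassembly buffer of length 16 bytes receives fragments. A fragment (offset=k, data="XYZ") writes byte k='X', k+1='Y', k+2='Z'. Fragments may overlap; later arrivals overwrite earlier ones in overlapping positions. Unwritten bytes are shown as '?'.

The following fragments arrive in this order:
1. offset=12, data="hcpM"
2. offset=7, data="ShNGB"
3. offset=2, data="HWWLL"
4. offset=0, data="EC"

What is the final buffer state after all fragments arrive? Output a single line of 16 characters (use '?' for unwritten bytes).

Fragment 1: offset=12 data="hcpM" -> buffer=????????????hcpM
Fragment 2: offset=7 data="ShNGB" -> buffer=???????ShNGBhcpM
Fragment 3: offset=2 data="HWWLL" -> buffer=??HWWLLShNGBhcpM
Fragment 4: offset=0 data="EC" -> buffer=ECHWWLLShNGBhcpM

Answer: ECHWWLLShNGBhcpM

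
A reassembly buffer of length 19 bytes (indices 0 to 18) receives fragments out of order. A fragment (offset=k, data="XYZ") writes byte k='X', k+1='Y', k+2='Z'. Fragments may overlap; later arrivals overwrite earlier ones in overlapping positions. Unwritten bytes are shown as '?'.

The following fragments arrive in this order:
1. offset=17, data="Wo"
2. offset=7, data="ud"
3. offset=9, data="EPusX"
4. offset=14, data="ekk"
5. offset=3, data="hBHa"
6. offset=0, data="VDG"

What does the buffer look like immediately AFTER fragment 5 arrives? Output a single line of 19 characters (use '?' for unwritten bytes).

Fragment 1: offset=17 data="Wo" -> buffer=?????????????????Wo
Fragment 2: offset=7 data="ud" -> buffer=???????ud????????Wo
Fragment 3: offset=9 data="EPusX" -> buffer=???????udEPusX???Wo
Fragment 4: offset=14 data="ekk" -> buffer=???????udEPusXekkWo
Fragment 5: offset=3 data="hBHa" -> buffer=???hBHaudEPusXekkWo

Answer: ???hBHaudEPusXekkWo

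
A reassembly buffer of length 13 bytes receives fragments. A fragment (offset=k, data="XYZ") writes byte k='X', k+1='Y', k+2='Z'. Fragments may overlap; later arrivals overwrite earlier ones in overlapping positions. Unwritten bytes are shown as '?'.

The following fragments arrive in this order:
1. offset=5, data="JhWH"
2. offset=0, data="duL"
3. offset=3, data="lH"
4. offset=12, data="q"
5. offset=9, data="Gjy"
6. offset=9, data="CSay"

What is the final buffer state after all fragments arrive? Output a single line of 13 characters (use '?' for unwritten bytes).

Answer: duLlHJhWHCSay

Derivation:
Fragment 1: offset=5 data="JhWH" -> buffer=?????JhWH????
Fragment 2: offset=0 data="duL" -> buffer=duL??JhWH????
Fragment 3: offset=3 data="lH" -> buffer=duLlHJhWH????
Fragment 4: offset=12 data="q" -> buffer=duLlHJhWH???q
Fragment 5: offset=9 data="Gjy" -> buffer=duLlHJhWHGjyq
Fragment 6: offset=9 data="CSay" -> buffer=duLlHJhWHCSay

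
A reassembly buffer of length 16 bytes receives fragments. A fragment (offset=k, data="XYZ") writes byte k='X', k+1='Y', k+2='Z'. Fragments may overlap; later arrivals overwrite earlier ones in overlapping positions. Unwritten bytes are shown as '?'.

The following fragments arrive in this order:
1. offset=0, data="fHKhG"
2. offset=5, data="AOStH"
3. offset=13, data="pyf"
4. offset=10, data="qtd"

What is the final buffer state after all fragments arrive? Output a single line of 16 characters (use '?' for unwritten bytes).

Answer: fHKhGAOStHqtdpyf

Derivation:
Fragment 1: offset=0 data="fHKhG" -> buffer=fHKhG???????????
Fragment 2: offset=5 data="AOStH" -> buffer=fHKhGAOStH??????
Fragment 3: offset=13 data="pyf" -> buffer=fHKhGAOStH???pyf
Fragment 4: offset=10 data="qtd" -> buffer=fHKhGAOStHqtdpyf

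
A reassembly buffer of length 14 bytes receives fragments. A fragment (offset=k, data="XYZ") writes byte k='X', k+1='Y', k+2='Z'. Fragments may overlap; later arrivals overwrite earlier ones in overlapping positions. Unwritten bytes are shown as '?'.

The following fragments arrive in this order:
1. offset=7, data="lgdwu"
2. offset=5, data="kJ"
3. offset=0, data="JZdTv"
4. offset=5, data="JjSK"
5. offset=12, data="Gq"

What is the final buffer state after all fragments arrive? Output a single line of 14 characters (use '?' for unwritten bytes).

Fragment 1: offset=7 data="lgdwu" -> buffer=???????lgdwu??
Fragment 2: offset=5 data="kJ" -> buffer=?????kJlgdwu??
Fragment 3: offset=0 data="JZdTv" -> buffer=JZdTvkJlgdwu??
Fragment 4: offset=5 data="JjSK" -> buffer=JZdTvJjSKdwu??
Fragment 5: offset=12 data="Gq" -> buffer=JZdTvJjSKdwuGq

Answer: JZdTvJjSKdwuGq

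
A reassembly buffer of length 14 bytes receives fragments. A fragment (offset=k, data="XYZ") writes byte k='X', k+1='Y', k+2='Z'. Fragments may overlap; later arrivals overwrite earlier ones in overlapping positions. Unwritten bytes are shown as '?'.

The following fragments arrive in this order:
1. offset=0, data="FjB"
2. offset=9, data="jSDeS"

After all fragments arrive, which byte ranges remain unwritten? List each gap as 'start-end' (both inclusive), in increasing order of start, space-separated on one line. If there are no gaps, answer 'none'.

Answer: 3-8

Derivation:
Fragment 1: offset=0 len=3
Fragment 2: offset=9 len=5
Gaps: 3-8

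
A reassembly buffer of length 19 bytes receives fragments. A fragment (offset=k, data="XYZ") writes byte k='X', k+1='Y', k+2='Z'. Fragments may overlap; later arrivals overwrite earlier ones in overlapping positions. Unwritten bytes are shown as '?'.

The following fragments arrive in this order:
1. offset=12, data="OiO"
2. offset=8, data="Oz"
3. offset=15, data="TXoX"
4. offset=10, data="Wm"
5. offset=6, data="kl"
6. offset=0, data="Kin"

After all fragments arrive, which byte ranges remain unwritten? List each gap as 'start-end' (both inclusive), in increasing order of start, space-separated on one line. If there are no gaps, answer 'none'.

Fragment 1: offset=12 len=3
Fragment 2: offset=8 len=2
Fragment 3: offset=15 len=4
Fragment 4: offset=10 len=2
Fragment 5: offset=6 len=2
Fragment 6: offset=0 len=3
Gaps: 3-5

Answer: 3-5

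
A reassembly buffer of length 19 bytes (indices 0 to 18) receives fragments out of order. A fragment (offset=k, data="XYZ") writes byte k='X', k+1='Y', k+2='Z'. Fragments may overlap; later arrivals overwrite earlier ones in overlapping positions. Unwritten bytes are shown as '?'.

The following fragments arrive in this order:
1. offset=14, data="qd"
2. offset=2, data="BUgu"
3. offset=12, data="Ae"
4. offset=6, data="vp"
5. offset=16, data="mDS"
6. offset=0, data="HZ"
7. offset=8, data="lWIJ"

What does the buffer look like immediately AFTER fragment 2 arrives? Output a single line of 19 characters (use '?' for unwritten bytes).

Answer: ??BUgu????????qd???

Derivation:
Fragment 1: offset=14 data="qd" -> buffer=??????????????qd???
Fragment 2: offset=2 data="BUgu" -> buffer=??BUgu????????qd???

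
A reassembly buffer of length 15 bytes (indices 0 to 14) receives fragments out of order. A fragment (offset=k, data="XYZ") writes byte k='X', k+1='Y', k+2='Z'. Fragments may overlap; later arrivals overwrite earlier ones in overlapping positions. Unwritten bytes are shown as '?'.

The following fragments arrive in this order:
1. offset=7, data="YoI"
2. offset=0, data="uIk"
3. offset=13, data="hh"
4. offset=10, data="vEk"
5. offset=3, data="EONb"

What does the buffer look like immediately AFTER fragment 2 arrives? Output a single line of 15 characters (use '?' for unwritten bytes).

Answer: uIk????YoI?????

Derivation:
Fragment 1: offset=7 data="YoI" -> buffer=???????YoI?????
Fragment 2: offset=0 data="uIk" -> buffer=uIk????YoI?????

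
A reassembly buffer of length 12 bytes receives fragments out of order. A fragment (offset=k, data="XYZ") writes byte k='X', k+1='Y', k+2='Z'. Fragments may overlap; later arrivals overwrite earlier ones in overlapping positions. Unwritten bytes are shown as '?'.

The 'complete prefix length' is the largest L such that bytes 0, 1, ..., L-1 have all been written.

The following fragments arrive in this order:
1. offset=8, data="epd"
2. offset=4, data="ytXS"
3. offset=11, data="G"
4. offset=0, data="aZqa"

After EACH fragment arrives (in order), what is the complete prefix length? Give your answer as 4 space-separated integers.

Answer: 0 0 0 12

Derivation:
Fragment 1: offset=8 data="epd" -> buffer=????????epd? -> prefix_len=0
Fragment 2: offset=4 data="ytXS" -> buffer=????ytXSepd? -> prefix_len=0
Fragment 3: offset=11 data="G" -> buffer=????ytXSepdG -> prefix_len=0
Fragment 4: offset=0 data="aZqa" -> buffer=aZqaytXSepdG -> prefix_len=12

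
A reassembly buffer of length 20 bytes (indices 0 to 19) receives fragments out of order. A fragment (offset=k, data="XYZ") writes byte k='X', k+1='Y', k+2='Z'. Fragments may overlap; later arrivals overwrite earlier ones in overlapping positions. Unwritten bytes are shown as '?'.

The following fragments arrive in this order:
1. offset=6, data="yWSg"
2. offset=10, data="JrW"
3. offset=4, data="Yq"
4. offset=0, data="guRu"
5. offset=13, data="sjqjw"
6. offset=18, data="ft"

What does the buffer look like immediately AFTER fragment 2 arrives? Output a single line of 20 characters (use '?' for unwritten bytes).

Fragment 1: offset=6 data="yWSg" -> buffer=??????yWSg??????????
Fragment 2: offset=10 data="JrW" -> buffer=??????yWSgJrW???????

Answer: ??????yWSgJrW???????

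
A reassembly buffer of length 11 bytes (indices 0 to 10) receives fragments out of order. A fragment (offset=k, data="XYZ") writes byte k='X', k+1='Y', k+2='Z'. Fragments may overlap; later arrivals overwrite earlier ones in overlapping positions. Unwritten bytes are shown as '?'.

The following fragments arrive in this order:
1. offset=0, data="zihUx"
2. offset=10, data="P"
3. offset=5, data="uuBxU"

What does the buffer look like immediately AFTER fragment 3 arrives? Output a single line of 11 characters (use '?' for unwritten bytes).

Fragment 1: offset=0 data="zihUx" -> buffer=zihUx??????
Fragment 2: offset=10 data="P" -> buffer=zihUx?????P
Fragment 3: offset=5 data="uuBxU" -> buffer=zihUxuuBxUP

Answer: zihUxuuBxUP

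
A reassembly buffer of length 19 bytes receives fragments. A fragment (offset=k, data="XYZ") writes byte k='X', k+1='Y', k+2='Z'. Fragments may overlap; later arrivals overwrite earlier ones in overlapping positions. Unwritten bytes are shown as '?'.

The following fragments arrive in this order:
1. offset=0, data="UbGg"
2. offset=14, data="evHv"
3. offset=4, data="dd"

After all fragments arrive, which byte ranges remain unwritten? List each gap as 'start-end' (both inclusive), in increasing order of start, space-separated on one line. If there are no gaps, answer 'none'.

Answer: 6-13 18-18

Derivation:
Fragment 1: offset=0 len=4
Fragment 2: offset=14 len=4
Fragment 3: offset=4 len=2
Gaps: 6-13 18-18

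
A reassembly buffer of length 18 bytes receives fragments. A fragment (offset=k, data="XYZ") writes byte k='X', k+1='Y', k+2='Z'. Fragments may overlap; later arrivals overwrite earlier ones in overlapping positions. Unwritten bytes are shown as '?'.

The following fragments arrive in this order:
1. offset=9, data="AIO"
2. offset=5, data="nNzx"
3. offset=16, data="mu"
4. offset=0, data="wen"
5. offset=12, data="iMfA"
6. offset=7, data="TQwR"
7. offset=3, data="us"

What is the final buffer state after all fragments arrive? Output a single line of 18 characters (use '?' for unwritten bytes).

Answer: wenusnNTQwROiMfAmu

Derivation:
Fragment 1: offset=9 data="AIO" -> buffer=?????????AIO??????
Fragment 2: offset=5 data="nNzx" -> buffer=?????nNzxAIO??????
Fragment 3: offset=16 data="mu" -> buffer=?????nNzxAIO????mu
Fragment 4: offset=0 data="wen" -> buffer=wen??nNzxAIO????mu
Fragment 5: offset=12 data="iMfA" -> buffer=wen??nNzxAIOiMfAmu
Fragment 6: offset=7 data="TQwR" -> buffer=wen??nNTQwROiMfAmu
Fragment 7: offset=3 data="us" -> buffer=wenusnNTQwROiMfAmu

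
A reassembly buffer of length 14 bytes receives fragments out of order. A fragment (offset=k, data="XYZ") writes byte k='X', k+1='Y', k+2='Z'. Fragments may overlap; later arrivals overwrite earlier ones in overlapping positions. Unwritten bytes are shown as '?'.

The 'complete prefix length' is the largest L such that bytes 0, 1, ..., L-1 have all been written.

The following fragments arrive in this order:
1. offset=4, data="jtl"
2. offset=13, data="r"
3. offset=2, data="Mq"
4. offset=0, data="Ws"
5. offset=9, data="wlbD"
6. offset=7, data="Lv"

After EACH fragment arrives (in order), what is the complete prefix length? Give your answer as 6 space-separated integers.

Answer: 0 0 0 7 7 14

Derivation:
Fragment 1: offset=4 data="jtl" -> buffer=????jtl??????? -> prefix_len=0
Fragment 2: offset=13 data="r" -> buffer=????jtl??????r -> prefix_len=0
Fragment 3: offset=2 data="Mq" -> buffer=??Mqjtl??????r -> prefix_len=0
Fragment 4: offset=0 data="Ws" -> buffer=WsMqjtl??????r -> prefix_len=7
Fragment 5: offset=9 data="wlbD" -> buffer=WsMqjtl??wlbDr -> prefix_len=7
Fragment 6: offset=7 data="Lv" -> buffer=WsMqjtlLvwlbDr -> prefix_len=14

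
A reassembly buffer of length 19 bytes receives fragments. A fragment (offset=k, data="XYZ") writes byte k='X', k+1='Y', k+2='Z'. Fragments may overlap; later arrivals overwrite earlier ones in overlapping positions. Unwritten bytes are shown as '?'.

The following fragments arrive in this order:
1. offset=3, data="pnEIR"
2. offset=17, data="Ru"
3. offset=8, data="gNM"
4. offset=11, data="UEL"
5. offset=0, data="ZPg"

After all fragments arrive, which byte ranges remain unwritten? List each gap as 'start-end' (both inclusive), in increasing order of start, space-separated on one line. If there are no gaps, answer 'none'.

Answer: 14-16

Derivation:
Fragment 1: offset=3 len=5
Fragment 2: offset=17 len=2
Fragment 3: offset=8 len=3
Fragment 4: offset=11 len=3
Fragment 5: offset=0 len=3
Gaps: 14-16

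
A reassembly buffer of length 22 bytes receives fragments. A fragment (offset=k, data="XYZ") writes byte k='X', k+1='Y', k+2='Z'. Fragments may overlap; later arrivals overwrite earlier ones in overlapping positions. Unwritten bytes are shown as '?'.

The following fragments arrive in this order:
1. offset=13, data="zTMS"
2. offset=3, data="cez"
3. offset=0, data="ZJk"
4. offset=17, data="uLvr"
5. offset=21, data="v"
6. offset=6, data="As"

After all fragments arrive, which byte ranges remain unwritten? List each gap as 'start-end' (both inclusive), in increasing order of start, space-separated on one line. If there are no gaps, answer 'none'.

Answer: 8-12

Derivation:
Fragment 1: offset=13 len=4
Fragment 2: offset=3 len=3
Fragment 3: offset=0 len=3
Fragment 4: offset=17 len=4
Fragment 5: offset=21 len=1
Fragment 6: offset=6 len=2
Gaps: 8-12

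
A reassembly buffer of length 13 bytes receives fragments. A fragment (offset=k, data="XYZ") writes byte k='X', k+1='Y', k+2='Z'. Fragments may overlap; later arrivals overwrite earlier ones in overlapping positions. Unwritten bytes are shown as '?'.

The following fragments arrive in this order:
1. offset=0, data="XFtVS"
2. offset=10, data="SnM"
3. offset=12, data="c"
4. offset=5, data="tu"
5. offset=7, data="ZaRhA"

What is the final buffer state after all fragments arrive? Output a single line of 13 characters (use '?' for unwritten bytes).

Answer: XFtVStuZaRhAc

Derivation:
Fragment 1: offset=0 data="XFtVS" -> buffer=XFtVS????????
Fragment 2: offset=10 data="SnM" -> buffer=XFtVS?????SnM
Fragment 3: offset=12 data="c" -> buffer=XFtVS?????Snc
Fragment 4: offset=5 data="tu" -> buffer=XFtVStu???Snc
Fragment 5: offset=7 data="ZaRhA" -> buffer=XFtVStuZaRhAc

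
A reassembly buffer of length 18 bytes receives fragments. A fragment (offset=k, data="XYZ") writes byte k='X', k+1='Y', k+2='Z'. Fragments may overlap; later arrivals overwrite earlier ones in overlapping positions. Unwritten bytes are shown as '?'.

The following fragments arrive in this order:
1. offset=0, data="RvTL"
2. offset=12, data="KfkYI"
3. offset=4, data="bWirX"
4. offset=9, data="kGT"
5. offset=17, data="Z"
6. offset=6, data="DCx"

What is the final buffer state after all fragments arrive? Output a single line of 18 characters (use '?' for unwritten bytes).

Fragment 1: offset=0 data="RvTL" -> buffer=RvTL??????????????
Fragment 2: offset=12 data="KfkYI" -> buffer=RvTL????????KfkYI?
Fragment 3: offset=4 data="bWirX" -> buffer=RvTLbWirX???KfkYI?
Fragment 4: offset=9 data="kGT" -> buffer=RvTLbWirXkGTKfkYI?
Fragment 5: offset=17 data="Z" -> buffer=RvTLbWirXkGTKfkYIZ
Fragment 6: offset=6 data="DCx" -> buffer=RvTLbWDCxkGTKfkYIZ

Answer: RvTLbWDCxkGTKfkYIZ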